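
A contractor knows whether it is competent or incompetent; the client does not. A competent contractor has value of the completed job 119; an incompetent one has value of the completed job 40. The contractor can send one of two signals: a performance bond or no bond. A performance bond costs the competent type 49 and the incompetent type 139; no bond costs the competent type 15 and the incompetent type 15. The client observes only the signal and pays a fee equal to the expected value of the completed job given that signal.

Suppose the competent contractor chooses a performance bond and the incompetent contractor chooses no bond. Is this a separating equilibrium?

Under separation the client infers type exactly: bond → competent (pays 119), no bond → incompetent (pays 40).
Competent: bond gives 119 − 49 = 70; no bond gives 40 − 15 = 25. No deviation. ✓
Incompetent: no bond gives 40 − 15 = 25; bond gives 119 − 139 = -20. No deviation. ✓
Both incentive constraints hold.

Yes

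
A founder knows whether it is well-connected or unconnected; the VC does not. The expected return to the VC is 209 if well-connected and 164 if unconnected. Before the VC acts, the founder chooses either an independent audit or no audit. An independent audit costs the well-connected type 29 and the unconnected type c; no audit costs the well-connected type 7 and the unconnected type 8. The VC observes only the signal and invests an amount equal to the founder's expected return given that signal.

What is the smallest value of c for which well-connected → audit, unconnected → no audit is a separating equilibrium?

53

Under separation: audit → well-connected (pays 209); no audit → unconnected (pays 164).
Well-connected: 209 − 29 = 180 ≥ 164 − 7 = 157. Holds regardless of c. ✓
Unconnected: 164 − 8 ≥ 209 − c, so c ≥ 209 − 156 = 53.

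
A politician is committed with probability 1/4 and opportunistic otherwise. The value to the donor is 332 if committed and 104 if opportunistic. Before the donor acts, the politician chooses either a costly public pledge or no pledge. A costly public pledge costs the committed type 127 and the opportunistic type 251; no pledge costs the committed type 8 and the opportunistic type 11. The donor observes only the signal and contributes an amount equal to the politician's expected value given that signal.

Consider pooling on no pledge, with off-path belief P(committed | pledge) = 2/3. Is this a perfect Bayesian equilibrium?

At the pooled signal (no pledge) the donor holds the prior 1/4 and pays 1/4·332 + 3/4·104 = 161. Off-path (pledge) belief 2/3 gives 2/3·332 + 1/3·104 = 256.
Committed: no pledge gives 161 − 8 = 153; pledge gives 256 − 127 = 129. Stays. ✓
Opportunistic: no pledge gives 161 − 11 = 150; pledge gives 256 − 251 = 5. Stays. ✓

Yes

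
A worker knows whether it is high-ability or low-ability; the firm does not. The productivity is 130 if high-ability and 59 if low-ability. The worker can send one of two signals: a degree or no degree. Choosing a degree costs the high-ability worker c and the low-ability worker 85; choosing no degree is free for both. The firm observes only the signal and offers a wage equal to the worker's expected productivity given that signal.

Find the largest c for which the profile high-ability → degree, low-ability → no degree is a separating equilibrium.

71

Under separation: degree → high-ability (pays 130); no degree → low-ability (pays 59).
Low-ability: 59 − 0 = 59 ≥ 130 − 85 = 45. Holds regardless of c. ✓
High-ability: 130 − c ≥ 59 − 0, so c ≤ 130 − 59 = 71.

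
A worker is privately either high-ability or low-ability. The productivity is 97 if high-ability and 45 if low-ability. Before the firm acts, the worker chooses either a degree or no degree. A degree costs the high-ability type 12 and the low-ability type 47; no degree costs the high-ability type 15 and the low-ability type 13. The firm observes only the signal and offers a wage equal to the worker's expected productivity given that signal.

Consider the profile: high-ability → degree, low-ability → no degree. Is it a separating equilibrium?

If types separate, degree earns payment 97 and no degree earns 45.
High-ability: degree gives 97 − 12 = 85; no degree gives 45 − 15 = 30. No deviation. ✓
Low-ability: no degree gives 45 − 13 = 32; degree gives 97 − 47 = 50. Would deviate. ✗

No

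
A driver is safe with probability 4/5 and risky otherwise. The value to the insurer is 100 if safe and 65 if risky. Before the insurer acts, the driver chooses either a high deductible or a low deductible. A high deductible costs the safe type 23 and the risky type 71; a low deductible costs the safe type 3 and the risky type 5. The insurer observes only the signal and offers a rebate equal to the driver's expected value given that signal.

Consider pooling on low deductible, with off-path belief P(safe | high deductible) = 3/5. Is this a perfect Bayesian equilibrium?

At the pooled signal (low deductible) the insurer holds the prior 4/5 and pays 4/5·100 + 1/5·65 = 93. Off-path (high deductible) belief 3/5 gives 3/5·100 + 2/5·65 = 86.
Safe: low deductible gives 93 − 3 = 90; high deductible gives 86 − 23 = 63. Stays. ✓
Risky: low deductible gives 93 − 5 = 88; high deductible gives 86 − 71 = 15. Stays. ✓

Yes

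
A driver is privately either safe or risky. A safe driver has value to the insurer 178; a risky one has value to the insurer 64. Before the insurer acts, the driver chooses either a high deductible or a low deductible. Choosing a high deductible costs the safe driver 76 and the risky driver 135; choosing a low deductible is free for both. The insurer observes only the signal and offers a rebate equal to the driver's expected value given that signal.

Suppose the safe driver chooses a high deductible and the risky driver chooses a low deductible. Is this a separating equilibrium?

Yes

If types separate, high deductible earns payment 178 and low deductible earns 64.
Safe: high deductible gives 178 − 76 = 102; low deductible gives 64 − 0 = 64. No deviation. ✓
Risky: low deductible gives 64 − 0 = 64; high deductible gives 178 − 135 = 43. No deviation. ✓
Neither type gains from mimicking the other.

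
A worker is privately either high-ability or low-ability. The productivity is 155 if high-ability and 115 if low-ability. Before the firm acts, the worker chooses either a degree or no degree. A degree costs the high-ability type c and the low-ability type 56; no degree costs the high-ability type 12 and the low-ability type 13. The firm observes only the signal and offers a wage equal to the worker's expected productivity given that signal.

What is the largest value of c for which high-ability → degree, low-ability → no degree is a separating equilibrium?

52

Under separation: degree → high-ability (pays 155); no degree → low-ability (pays 115).
Low-ability: 115 − 13 = 102 ≥ 155 − 56 = 99. Holds regardless of c. ✓
High-ability: 155 − c ≥ 115 − 12, so c ≤ 155 − 103 = 52.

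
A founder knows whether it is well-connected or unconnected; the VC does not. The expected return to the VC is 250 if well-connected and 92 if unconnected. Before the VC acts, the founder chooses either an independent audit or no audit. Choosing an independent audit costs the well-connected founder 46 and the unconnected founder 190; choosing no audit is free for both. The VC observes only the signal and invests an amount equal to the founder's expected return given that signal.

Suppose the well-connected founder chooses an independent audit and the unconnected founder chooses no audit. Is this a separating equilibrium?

Under separation the VC infers type exactly: audit → well-connected (pays 250), no audit → unconnected (pays 92).
Well-connected: audit gives 250 − 46 = 204; no audit gives 92 − 0 = 92. No deviation. ✓
Unconnected: no audit gives 92 − 0 = 92; audit gives 250 − 190 = 60. No deviation. ✓
Neither type gains from mimicking the other.

Yes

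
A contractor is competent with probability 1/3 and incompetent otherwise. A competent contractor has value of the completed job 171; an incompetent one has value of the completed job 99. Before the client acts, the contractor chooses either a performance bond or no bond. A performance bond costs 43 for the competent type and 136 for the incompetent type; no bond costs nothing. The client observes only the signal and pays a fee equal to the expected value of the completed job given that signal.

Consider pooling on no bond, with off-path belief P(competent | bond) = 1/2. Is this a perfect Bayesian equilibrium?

Yes

At the pooled signal (no bond) the client holds the prior 1/3 and pays 1/3·171 + 2/3·99 = 123. Off-path (bond) belief 1/2 gives 1/2·171 + 1/2·99 = 135.
Competent: no bond gives 123 − 0 = 123; bond gives 135 − 43 = 92. Stays. ✓
Incompetent: no bond gives 123 − 0 = 123; bond gives 135 − 136 = -1. Stays. ✓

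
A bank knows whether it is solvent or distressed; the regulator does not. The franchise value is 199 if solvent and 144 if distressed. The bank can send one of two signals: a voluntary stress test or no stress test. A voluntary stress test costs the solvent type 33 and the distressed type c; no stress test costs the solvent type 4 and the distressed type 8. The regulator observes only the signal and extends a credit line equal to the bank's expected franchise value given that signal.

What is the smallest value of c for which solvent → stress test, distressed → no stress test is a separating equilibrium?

63

Under separation: stress test → solvent (pays 199); no stress test → distressed (pays 144).
Solvent: 199 − 33 = 166 ≥ 144 − 4 = 140. Holds regardless of c. ✓
Distressed: 144 − 8 ≥ 199 − c, so c ≥ 199 − 136 = 63.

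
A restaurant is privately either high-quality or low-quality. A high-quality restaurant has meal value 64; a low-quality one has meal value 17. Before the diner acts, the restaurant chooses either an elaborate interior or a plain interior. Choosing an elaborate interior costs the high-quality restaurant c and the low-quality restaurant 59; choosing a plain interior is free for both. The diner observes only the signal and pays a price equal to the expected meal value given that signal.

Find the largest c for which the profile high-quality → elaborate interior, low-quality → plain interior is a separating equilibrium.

Under separation: elaborate interior → high-quality (pays 64); plain interior → low-quality (pays 17).
Low-quality: 17 − 0 = 17 ≥ 64 − 59 = 5. Holds regardless of c. ✓
High-quality: 64 − c ≥ 17 − 0, so c ≤ 64 − 17 = 47.

47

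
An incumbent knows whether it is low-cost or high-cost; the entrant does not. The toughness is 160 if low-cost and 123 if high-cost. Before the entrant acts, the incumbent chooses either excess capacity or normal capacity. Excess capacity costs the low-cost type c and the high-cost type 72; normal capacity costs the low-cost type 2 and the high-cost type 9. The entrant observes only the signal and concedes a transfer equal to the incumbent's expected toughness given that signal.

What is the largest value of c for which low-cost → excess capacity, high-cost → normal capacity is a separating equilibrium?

39

Under separation: excess capacity → low-cost (pays 160); normal capacity → high-cost (pays 123).
High-cost: 123 − 9 = 114 ≥ 160 − 72 = 88. Holds regardless of c. ✓
Low-cost: 160 − c ≥ 123 − 2, so c ≤ 160 − 121 = 39.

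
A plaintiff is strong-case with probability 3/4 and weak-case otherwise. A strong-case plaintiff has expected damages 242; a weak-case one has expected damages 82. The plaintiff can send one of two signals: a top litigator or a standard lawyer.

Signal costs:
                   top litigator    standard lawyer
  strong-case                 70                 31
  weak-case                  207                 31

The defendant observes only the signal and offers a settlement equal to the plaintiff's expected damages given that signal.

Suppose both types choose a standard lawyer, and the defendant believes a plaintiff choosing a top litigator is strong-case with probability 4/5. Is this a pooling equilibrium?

Yes

At the pooled signal (standard lawyer) the defendant holds the prior 3/4 and pays 3/4·242 + 1/4·82 = 202. Off-path (top litigator) belief 4/5 gives 4/5·242 + 1/5·82 = 210.
Strong-case: standard lawyer gives 202 − 31 = 171; top litigator gives 210 − 70 = 140. Stays. ✓
Weak-case: standard lawyer gives 202 − 31 = 171; top litigator gives 210 − 207 = 3. Stays. ✓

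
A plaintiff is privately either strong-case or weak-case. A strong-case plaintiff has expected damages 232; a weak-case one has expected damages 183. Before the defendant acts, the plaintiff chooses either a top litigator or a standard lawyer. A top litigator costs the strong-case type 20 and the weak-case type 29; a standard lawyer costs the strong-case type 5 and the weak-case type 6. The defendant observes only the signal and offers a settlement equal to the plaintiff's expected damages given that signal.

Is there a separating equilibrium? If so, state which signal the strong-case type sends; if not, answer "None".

Try strong-case → top litigator, weak-case → standard lawyer:
  Under separation the defendant infers type exactly: top litigator → strong-case (pays 232), standard lawyer → weak-case (pays 183).
  Strong-case: top litigator gives 232 − 20 = 212; standard lawyer gives 183 − 5 = 178. No deviation. ✓
  Weak-case: standard lawyer gives 183 − 6 = 177; top litigator gives 232 − 29 = 203. Would deviate. ✗
Try strong-case → standard lawyer, weak-case → top litigator:
  Under separation the defendant infers type exactly: standard lawyer → strong-case (pays 232), top litigator → weak-case (pays 183).
  Strong-case: standard lawyer gives 232 − 5 = 227; top litigator gives 183 − 20 = 163. No deviation. ✓
  Weak-case: top litigator gives 183 − 29 = 154; standard lawyer gives 232 − 6 = 226. Would deviate. ✗
Neither assignment is incentive-compatible.

None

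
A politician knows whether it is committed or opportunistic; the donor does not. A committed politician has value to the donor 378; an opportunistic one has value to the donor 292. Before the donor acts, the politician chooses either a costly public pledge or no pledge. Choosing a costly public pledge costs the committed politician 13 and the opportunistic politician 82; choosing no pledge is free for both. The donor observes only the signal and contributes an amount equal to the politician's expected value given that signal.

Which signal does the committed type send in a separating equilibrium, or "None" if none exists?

Try committed → pledge, opportunistic → no pledge:
  If types separate, pledge earns payment 378 and no pledge earns 292.
  Committed: pledge gives 378 − 13 = 365; no pledge gives 292 − 0 = 292. No deviation. ✓
  Opportunistic: no pledge gives 292 − 0 = 292; pledge gives 378 − 82 = 296. Would deviate. ✗
Try committed → no pledge, opportunistic → pledge:
  If types separate, no pledge earns payment 378 and pledge earns 292.
  Committed: no pledge gives 378 − 0 = 378; pledge gives 292 − 13 = 279. No deviation. ✓
  Opportunistic: pledge gives 292 − 82 = 210; no pledge gives 378 − 0 = 378. Would deviate. ✗
Neither assignment is incentive-compatible.

None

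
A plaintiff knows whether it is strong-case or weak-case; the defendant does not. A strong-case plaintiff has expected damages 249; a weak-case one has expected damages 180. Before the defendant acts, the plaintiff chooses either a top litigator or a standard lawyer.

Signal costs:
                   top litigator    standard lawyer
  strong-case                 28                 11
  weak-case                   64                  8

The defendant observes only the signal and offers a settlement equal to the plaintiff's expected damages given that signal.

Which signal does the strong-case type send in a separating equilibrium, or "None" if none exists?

None

Try strong-case → top litigator, weak-case → standard lawyer:
  If types separate, top litigator earns payment 249 and standard lawyer earns 180.
  Strong-case: top litigator gives 249 − 28 = 221; standard lawyer gives 180 − 11 = 169. No deviation. ✓
  Weak-case: standard lawyer gives 180 − 8 = 172; top litigator gives 249 − 64 = 185. Would deviate. ✗
Try strong-case → standard lawyer, weak-case → top litigator:
  If types separate, standard lawyer earns payment 249 and top litigator earns 180.
  Strong-case: standard lawyer gives 249 − 11 = 238; top litigator gives 180 − 28 = 152. No deviation. ✓
  Weak-case: top litigator gives 180 − 64 = 116; standard lawyer gives 249 − 8 = 241. Would deviate. ✗
Neither assignment is incentive-compatible.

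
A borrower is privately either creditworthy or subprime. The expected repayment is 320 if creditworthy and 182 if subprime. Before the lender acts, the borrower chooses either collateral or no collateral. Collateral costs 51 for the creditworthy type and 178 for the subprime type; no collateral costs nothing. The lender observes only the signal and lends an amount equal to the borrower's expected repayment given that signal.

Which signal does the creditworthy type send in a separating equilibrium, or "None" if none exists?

Try creditworthy → collateral, subprime → no collateral:
  Under separation the lender infers type exactly: collateral → creditworthy (pays 320), no collateral → subprime (pays 182).
  Creditworthy: collateral gives 320 − 51 = 269; no collateral gives 182 − 0 = 182. No deviation. ✓
  Subprime: no collateral gives 182 − 0 = 182; collateral gives 320 − 178 = 142. No deviation. ✓
Both hold — the creditworthy type sends collateral.

collateral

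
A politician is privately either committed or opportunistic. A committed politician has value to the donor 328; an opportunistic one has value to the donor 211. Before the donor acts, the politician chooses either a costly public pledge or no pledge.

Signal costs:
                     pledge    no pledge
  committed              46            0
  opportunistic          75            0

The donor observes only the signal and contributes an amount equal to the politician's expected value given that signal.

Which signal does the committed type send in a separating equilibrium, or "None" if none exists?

Try committed → pledge, opportunistic → no pledge:
  Under separation the donor infers type exactly: pledge → committed (pays 328), no pledge → opportunistic (pays 211).
  Committed: pledge gives 328 − 46 = 282; no pledge gives 211 − 0 = 211. No deviation. ✓
  Opportunistic: no pledge gives 211 − 0 = 211; pledge gives 328 − 75 = 253. Would deviate. ✗
Try committed → no pledge, opportunistic → pledge:
  Under separation the donor infers type exactly: no pledge → committed (pays 328), pledge → opportunistic (pays 211).
  Committed: no pledge gives 328 − 0 = 328; pledge gives 211 − 46 = 165. No deviation. ✓
  Opportunistic: pledge gives 211 − 75 = 136; no pledge gives 328 − 0 = 328. Would deviate. ✗
Neither assignment is incentive-compatible.

None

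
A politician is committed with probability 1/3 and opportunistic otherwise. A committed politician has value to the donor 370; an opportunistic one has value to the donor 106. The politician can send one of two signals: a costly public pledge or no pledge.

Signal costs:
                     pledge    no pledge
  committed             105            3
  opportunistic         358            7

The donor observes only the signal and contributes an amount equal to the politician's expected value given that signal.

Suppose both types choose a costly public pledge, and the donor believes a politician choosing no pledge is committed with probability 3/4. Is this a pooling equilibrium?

No

At the pooled signal (pledge) the donor holds the prior 1/3 and pays 1/3·370 + 2/3·106 = 194. Off-path (no pledge) belief 3/4 gives 3/4·370 + 1/4·106 = 304.
Committed: pledge gives 194 − 105 = 89; no pledge gives 304 − 3 = 301. Deviates. ✗
Opportunistic: pledge gives 194 − 358 = -164; no pledge gives 304 − 7 = 297. Deviates. ✗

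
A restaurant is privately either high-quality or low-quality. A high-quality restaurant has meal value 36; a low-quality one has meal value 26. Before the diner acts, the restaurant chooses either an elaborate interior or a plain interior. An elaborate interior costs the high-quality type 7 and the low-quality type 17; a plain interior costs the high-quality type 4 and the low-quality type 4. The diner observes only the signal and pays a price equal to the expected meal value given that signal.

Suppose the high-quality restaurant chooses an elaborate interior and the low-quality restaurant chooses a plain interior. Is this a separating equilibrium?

Yes

If types separate, elaborate interior earns payment 36 and plain interior earns 26.
High-quality: elaborate interior gives 36 − 7 = 29; plain interior gives 26 − 4 = 22. No deviation. ✓
Low-quality: plain interior gives 26 − 4 = 22; elaborate interior gives 36 − 17 = 19. No deviation. ✓
Both incentive constraints hold.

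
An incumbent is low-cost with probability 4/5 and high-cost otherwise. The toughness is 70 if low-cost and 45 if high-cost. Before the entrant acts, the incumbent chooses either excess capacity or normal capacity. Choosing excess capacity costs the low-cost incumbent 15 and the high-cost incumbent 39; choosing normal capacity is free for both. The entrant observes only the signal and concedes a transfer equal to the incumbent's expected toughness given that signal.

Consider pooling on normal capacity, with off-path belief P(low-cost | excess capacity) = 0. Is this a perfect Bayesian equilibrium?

Yes

On the equilibrium path (normal capacity) the entrant holds the prior 4/5 and pays 4/5·70 + 1/5·45 = 65. Off-path (excess capacity) belief 0 gives 0·70 + 1·45 = 45.
Low-cost: normal capacity gives 65 − 0 = 65; excess capacity gives 45 − 15 = 30. Stays. ✓
High-cost: normal capacity gives 65 − 0 = 65; excess capacity gives 45 − 39 = 6. Stays. ✓
Beliefs are Bayes-consistent on-path and both types best-respond.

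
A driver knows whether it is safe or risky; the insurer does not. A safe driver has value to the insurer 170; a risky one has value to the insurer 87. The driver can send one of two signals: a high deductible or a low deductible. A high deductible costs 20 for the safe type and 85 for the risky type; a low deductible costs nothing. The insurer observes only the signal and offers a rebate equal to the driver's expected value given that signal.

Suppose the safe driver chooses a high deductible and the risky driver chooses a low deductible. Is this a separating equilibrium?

Yes

Under separation the insurer infers type exactly: high deductible → safe (pays 170), low deductible → risky (pays 87).
Safe: high deductible gives 170 − 20 = 150; low deductible gives 87 − 0 = 87. No deviation. ✓
Risky: low deductible gives 87 − 0 = 87; high deductible gives 170 − 85 = 85. No deviation. ✓
Both incentive constraints hold.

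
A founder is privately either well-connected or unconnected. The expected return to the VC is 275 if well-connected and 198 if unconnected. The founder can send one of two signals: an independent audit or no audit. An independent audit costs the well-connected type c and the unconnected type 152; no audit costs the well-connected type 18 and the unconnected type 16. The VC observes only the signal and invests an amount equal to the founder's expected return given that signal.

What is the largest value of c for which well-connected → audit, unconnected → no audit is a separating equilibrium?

Under separation: audit → well-connected (pays 275); no audit → unconnected (pays 198).
Unconnected: 198 − 16 = 182 ≥ 275 − 152 = 123. Holds regardless of c. ✓
Well-connected: 275 − c ≥ 198 − 18, so c ≤ 275 − 180 = 95.

95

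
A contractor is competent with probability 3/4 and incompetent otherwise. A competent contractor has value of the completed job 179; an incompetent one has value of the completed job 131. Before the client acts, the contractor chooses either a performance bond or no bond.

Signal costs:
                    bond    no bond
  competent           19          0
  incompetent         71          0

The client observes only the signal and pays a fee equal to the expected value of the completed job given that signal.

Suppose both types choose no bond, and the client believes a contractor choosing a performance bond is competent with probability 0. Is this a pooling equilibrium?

At the pooled signal (no bond) the client holds the prior 3/4 and pays 3/4·179 + 1/4·131 = 167. Off-path (bond) belief 0 gives 0·179 + 1·131 = 131.
Competent: no bond gives 167 − 0 = 167; bond gives 131 − 19 = 112. Stays. ✓
Incompetent: no bond gives 167 − 0 = 167; bond gives 131 − 71 = 60. Stays. ✓

Yes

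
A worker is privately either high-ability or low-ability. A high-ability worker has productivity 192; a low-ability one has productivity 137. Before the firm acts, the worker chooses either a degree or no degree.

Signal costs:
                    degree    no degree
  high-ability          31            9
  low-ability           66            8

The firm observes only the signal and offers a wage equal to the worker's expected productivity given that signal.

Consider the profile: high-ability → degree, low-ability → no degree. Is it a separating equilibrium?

Under separation the firm infers type exactly: degree → high-ability (pays 192), no degree → low-ability (pays 137).
High-ability: degree gives 192 − 31 = 161; no degree gives 137 − 9 = 128. No deviation. ✓
Low-ability: no degree gives 137 − 8 = 129; degree gives 192 − 66 = 126. No deviation. ✓
Both incentive constraints hold.

Yes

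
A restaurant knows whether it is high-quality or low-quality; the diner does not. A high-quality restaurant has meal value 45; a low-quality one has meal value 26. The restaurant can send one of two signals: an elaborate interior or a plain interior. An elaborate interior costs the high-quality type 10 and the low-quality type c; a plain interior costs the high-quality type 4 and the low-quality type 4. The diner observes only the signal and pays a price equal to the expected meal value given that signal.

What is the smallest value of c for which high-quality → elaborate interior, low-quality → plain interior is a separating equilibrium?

23

Under separation: elaborate interior → high-quality (pays 45); plain interior → low-quality (pays 26).
High-quality: 45 − 10 = 35 ≥ 26 − 4 = 22. Holds regardless of c. ✓
Low-quality: 26 − 4 ≥ 45 − c, so c ≥ 45 − 22 = 23.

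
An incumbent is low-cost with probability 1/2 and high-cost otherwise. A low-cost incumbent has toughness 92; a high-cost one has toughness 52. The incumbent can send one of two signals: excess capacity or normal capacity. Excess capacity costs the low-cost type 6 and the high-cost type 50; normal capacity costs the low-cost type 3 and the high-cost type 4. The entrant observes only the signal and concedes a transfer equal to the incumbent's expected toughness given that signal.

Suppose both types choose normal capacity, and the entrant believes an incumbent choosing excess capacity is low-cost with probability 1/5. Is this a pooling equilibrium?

At the pooled signal (normal capacity) the entrant holds the prior 1/2 and pays 1/2·92 + 1/2·52 = 72. Off-path (excess capacity) belief 1/5 gives 1/5·92 + 4/5·52 = 60.
Low-cost: normal capacity gives 72 − 3 = 69; excess capacity gives 60 − 6 = 54. Stays. ✓
High-cost: normal capacity gives 72 − 4 = 68; excess capacity gives 60 − 50 = 10. Stays. ✓

Yes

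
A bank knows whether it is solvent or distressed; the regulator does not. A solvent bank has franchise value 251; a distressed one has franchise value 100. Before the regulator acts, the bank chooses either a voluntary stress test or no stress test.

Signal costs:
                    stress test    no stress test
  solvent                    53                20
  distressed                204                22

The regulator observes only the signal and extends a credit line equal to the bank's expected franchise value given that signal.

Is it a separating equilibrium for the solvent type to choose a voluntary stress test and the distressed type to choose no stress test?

Under separation the regulator infers type exactly: stress test → solvent (pays 251), no stress test → distressed (pays 100).
Solvent: stress test gives 251 − 53 = 198; no stress test gives 100 − 20 = 80. No deviation. ✓
Distressed: no stress test gives 100 − 22 = 78; stress test gives 251 − 204 = 47. No deviation. ✓
Neither type gains from mimicking the other.

Yes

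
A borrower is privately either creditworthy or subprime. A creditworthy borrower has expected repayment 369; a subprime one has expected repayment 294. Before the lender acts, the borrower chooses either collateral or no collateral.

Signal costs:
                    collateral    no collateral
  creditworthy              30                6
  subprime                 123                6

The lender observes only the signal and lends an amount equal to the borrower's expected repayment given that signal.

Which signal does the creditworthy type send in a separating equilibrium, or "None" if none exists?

collateral

Try creditworthy → collateral, subprime → no collateral:
  If types separate, collateral earns payment 369 and no collateral earns 294.
  Creditworthy: collateral gives 369 − 30 = 339; no collateral gives 294 − 6 = 288. No deviation. ✓
  Subprime: no collateral gives 294 − 6 = 288; collateral gives 369 − 123 = 246. No deviation. ✓
Both hold — the creditworthy type sends collateral.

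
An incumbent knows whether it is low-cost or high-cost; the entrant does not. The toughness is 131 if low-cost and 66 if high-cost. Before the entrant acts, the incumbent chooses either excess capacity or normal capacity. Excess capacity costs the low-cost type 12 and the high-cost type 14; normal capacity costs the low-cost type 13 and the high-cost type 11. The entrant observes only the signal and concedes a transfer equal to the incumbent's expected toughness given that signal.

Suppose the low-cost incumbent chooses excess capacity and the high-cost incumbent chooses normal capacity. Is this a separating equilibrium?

Under separation the entrant infers type exactly: excess capacity → low-cost (pays 131), normal capacity → high-cost (pays 66).
Low-cost: excess capacity gives 131 − 12 = 119; normal capacity gives 66 − 13 = 53. No deviation. ✓
High-cost: normal capacity gives 66 − 11 = 55; excess capacity gives 131 − 14 = 117. Would deviate. ✗

No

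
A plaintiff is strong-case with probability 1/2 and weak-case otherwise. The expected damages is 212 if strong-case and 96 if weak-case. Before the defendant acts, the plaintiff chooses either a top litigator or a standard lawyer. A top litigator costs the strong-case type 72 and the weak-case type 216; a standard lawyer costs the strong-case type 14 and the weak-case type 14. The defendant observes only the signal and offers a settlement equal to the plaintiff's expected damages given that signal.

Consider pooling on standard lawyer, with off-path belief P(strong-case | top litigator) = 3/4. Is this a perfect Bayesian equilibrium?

Yes

On the equilibrium path (standard lawyer) the defendant holds the prior 1/2 and pays 1/2·212 + 1/2·96 = 154. Off-path (top litigator) belief 3/4 gives 3/4·212 + 1/4·96 = 183.
Strong-case: standard lawyer gives 154 − 14 = 140; top litigator gives 183 − 72 = 111. Stays. ✓
Weak-case: standard lawyer gives 154 − 14 = 140; top litigator gives 183 − 216 = -33. Stays. ✓
Beliefs are Bayes-consistent on-path and both types best-respond.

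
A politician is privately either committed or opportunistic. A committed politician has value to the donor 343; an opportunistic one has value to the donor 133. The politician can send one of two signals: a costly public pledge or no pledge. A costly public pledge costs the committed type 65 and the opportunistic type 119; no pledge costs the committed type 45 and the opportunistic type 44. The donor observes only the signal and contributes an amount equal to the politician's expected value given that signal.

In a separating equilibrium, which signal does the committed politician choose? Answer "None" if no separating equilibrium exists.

None

Try committed → pledge, opportunistic → no pledge:
  If types separate, pledge earns payment 343 and no pledge earns 133.
  Committed: pledge gives 343 − 65 = 278; no pledge gives 133 − 45 = 88. No deviation. ✓
  Opportunistic: no pledge gives 133 − 44 = 89; pledge gives 343 − 119 = 224. Would deviate. ✗
Try committed → no pledge, opportunistic → pledge:
  If types separate, no pledge earns payment 343 and pledge earns 133.
  Committed: no pledge gives 343 − 45 = 298; pledge gives 133 − 65 = 68. No deviation. ✓
  Opportunistic: pledge gives 133 − 119 = 14; no pledge gives 343 − 44 = 299. Would deviate. ✗
Neither assignment is incentive-compatible.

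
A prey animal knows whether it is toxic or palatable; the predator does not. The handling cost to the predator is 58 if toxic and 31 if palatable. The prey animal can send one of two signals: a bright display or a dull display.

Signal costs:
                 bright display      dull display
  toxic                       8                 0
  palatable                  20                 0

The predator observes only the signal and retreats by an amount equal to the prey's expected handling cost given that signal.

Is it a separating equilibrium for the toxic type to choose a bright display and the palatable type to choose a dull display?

If types separate, bright display earns payment 58 and dull display earns 31.
Toxic: bright display gives 58 − 8 = 50; dull display gives 31 − 0 = 31. No deviation. ✓
Palatable: dull display gives 31 − 0 = 31; bright display gives 58 − 20 = 38. Would deviate. ✗

No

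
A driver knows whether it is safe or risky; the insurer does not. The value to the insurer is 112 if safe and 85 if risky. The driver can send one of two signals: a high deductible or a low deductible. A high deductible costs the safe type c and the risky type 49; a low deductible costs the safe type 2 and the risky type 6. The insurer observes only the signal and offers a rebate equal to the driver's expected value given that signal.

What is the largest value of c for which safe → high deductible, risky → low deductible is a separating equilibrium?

Under separation: high deductible → safe (pays 112); low deductible → risky (pays 85).
Risky: 85 − 6 = 79 ≥ 112 − 49 = 63. Holds regardless of c. ✓
Safe: 112 − c ≥ 85 − 2, so c ≤ 112 − 83 = 29.

29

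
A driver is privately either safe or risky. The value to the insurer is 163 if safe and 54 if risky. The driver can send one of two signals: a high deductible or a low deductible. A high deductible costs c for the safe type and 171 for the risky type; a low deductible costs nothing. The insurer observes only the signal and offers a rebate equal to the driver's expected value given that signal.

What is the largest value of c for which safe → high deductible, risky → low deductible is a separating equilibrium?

Under separation: high deductible → safe (pays 163); low deductible → risky (pays 54).
Risky: 54 − 0 = 54 ≥ 163 − 171 = -8. Holds regardless of c. ✓
Safe: 163 − c ≥ 54 − 0, so c ≤ 163 − 54 = 109.

109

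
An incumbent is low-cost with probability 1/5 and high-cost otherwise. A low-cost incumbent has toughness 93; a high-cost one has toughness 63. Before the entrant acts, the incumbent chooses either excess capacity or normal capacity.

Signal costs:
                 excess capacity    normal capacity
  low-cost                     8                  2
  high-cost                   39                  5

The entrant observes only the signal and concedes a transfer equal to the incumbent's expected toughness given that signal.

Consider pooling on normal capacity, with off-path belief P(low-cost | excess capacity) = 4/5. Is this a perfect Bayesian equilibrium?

At the pooled signal (normal capacity) the entrant holds the prior 1/5 and pays 1/5·93 + 4/5·63 = 69. Off-path (excess capacity) belief 4/5 gives 4/5·93 + 1/5·63 = 87.
Low-cost: normal capacity gives 69 − 2 = 67; excess capacity gives 87 − 8 = 79. Deviates. ✗
High-cost: normal capacity gives 69 − 5 = 64; excess capacity gives 87 − 39 = 48. Stays. ✓

No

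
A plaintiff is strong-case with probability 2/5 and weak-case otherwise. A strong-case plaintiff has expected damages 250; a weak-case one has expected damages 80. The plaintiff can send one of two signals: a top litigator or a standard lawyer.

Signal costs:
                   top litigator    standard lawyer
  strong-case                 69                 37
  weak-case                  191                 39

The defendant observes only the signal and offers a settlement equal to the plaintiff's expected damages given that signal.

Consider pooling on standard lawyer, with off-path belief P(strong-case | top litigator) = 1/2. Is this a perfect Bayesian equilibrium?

Yes

At the pooled signal (standard lawyer) the defendant holds the prior 2/5 and pays 2/5·250 + 3/5·80 = 148. Off-path (top litigator) belief 1/2 gives 1/2·250 + 1/2·80 = 165.
Strong-case: standard lawyer gives 148 − 37 = 111; top litigator gives 165 − 69 = 96. Stays. ✓
Weak-case: standard lawyer gives 148 − 39 = 109; top litigator gives 165 − 191 = -26. Stays. ✓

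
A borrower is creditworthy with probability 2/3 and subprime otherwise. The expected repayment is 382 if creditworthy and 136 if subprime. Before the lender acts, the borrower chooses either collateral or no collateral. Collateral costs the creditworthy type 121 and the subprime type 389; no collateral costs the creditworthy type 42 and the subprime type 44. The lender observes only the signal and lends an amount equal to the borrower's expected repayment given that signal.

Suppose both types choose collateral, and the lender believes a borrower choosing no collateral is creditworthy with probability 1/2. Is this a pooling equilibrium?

No

On the equilibrium path (collateral) the lender holds the prior 2/3 and pays 2/3·382 + 1/3·136 = 300. Off-path (no collateral) belief 1/2 gives 1/2·382 + 1/2·136 = 259.
Creditworthy: collateral gives 300 − 121 = 179; no collateral gives 259 − 42 = 217. Deviates. ✗
Subprime: collateral gives 300 − 389 = -89; no collateral gives 259 − 44 = 215. Deviates. ✗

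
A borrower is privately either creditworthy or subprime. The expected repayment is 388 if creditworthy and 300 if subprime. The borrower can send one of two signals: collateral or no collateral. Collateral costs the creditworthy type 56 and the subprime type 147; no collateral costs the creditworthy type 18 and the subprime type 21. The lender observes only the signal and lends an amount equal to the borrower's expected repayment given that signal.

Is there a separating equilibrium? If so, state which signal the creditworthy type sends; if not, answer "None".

collateral

Try creditworthy → collateral, subprime → no collateral:
  Under separation the lender infers type exactly: collateral → creditworthy (pays 388), no collateral → subprime (pays 300).
  Creditworthy: collateral gives 388 − 56 = 332; no collateral gives 300 − 18 = 282. No deviation. ✓
  Subprime: no collateral gives 300 − 21 = 279; collateral gives 388 − 147 = 241. No deviation. ✓
Both hold — the creditworthy type sends collateral.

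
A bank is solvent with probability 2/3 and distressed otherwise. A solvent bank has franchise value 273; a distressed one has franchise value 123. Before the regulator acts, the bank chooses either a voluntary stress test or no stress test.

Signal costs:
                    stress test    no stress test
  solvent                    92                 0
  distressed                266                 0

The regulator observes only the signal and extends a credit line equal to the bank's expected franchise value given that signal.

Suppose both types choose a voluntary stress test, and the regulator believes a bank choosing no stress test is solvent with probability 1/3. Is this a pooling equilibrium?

At the pooled signal (stress test) the regulator holds the prior 2/3 and pays 2/3·273 + 1/3·123 = 223. Off-path (no stress test) belief 1/3 gives 1/3·273 + 2/3·123 = 173.
Solvent: stress test gives 223 − 92 = 131; no stress test gives 173 − 0 = 173. Deviates. ✗
Distressed: stress test gives 223 − 266 = -43; no stress test gives 173 − 0 = 173. Deviates. ✗

No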